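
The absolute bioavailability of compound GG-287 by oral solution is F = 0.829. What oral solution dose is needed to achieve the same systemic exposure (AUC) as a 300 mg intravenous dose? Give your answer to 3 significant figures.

D_oral = 362 mg

For equal systemic exposure: F × D_ev = D_iv
D_ev = D_iv / F = 300 / 0.829 = 361.882 mg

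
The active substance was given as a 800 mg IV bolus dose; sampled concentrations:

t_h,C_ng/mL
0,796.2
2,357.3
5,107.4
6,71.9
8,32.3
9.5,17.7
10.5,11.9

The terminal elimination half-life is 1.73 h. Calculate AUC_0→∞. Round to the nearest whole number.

AUC = 2126 ng/mL·h

Trapezoidal AUC_0→10.5:
  [0→2]: (796.2+357.3)/2 × 2 = 1153.5
  [2→5]: (357.3+107.4)/2 × 3 = 697.05
  [5→6]: (107.4+71.9)/2 × 1 = 89.65
  [6→8]: (71.9+32.3)/2 × 2 = 104.2
  [8→9.5]: (32.3+17.7)/2 × 1.5 = 37.5
  [9.5→10.5]: (17.7+11.9)/2 × 1 = 14.8
  Sum = 2096.7 ng/mL·h
k_e = ln2 / t½ = 0.693147 / 1.73 = 0.4007 h^-1
Extrapolated tail: C_last / k_e = 11.9 / 0.4007 = 29.698
AUC_0→∞ = 2096.7 + 29.698 = 2126.398 ng/mL·h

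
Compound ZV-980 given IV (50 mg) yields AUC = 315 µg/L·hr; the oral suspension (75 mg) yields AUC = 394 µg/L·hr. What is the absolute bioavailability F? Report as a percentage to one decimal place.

F = (AUC_ev / D_ev) / (AUC_iv / D_iv)
  = (394/75) / (315/50)
  = 5.25333 / 6.3 = 0.8339
  = 83.39%

F = 83.4%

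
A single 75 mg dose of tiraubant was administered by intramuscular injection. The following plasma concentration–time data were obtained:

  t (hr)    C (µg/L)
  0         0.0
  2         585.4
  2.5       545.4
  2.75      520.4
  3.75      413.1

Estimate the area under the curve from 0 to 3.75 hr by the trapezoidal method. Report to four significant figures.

AUC = 1468 µg/L·hr

Trapezoidal AUC_0→3.75:
  [0→2]: (0.0+585.4)/2 × 2 = 585.4
  [2→2.5]: (585.4+545.4)/2 × 0.5 = 282.7
  [2.5→2.75]: (545.4+520.4)/2 × 0.25 = 133.225
  [2.75→3.75]: (520.4+413.1)/2 × 1 = 466.75
  Sum = 1468.075 µg/L·hr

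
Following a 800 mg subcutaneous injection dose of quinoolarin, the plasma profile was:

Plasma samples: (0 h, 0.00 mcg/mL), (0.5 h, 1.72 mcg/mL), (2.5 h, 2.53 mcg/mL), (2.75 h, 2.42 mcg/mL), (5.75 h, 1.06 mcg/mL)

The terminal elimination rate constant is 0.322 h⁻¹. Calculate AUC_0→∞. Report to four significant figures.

Trapezoidal AUC_0→5.75:
  [0→0.5]: (0.00+1.72)/2 × 0.5 = 0.43
  [0.5→2.5]: (1.72+2.53)/2 × 2 = 4.25
  [2.5→2.75]: (2.53+2.42)/2 × 0.25 = 0.61875
  [2.75→5.75]: (2.42+1.06)/2 × 3 = 5.22
  Sum = 10.51875 mcg/mL·h
Extrapolated tail: C_last / k_e = 1.06 / 0.322 = 3.292
AUC_0→∞ = 10.51875 + 3.292 = 13.81075 mcg/mL·h

AUC = 13.81 mcg/mL·h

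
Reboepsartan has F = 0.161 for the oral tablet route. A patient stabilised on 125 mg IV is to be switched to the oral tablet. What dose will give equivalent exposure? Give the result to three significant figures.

D_oral = 776 mg

For equal systemic exposure: F × D_ev = D_iv
D_ev = D_iv / F = 125 / 0.161 = 776.398 mg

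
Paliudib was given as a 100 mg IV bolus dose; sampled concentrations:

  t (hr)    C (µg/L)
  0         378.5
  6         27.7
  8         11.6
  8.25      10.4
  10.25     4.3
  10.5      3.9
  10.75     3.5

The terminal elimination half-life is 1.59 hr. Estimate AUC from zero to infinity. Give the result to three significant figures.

Trapezoidal AUC_0→10.75:
  [0→6]: (378.5+27.7)/2 × 6 = 1218.6
  [6→8]: (27.7+11.6)/2 × 2 = 39.3
  [8→8.25]: (11.6+10.4)/2 × 0.25 = 2.75
  [8.25→10.25]: (10.4+4.3)/2 × 2 = 14.7
  [10.25→10.5]: (4.3+3.9)/2 × 0.25 = 1.025
  [10.5→10.75]: (3.9+3.5)/2 × 0.25 = 0.925
  Sum = 1277.3 µg/L·hr
k_e = ln2 / t½ = 0.693147 / 1.59 = 0.4359 hr^-1
Extrapolated tail: C_last / k_e = 3.5 / 0.4359 = 8.029
AUC_0→∞ = 1277.3 + 8.029 = 1285.329 µg/L·hr

AUC = 1290 µg/L·hr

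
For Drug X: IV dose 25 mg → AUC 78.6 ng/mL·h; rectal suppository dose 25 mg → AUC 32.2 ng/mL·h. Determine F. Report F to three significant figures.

F = 0.410

F = (AUC_ev / D_ev) / (AUC_iv / D_iv)
  = (32.2/25) / (78.6/25)
  = 1.288 / 3.144 = 0.4097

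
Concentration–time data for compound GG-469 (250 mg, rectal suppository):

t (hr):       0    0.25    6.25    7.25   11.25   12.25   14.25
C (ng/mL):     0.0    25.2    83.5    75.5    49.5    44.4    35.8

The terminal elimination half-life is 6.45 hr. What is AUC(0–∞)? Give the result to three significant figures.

Trapezoidal AUC_0→14.25:
  [0→0.25]: (0.0+25.2)/2 × 0.25 = 3.15
  [0.25→6.25]: (25.2+83.5)/2 × 6 = 326.1
  [6.25→7.25]: (83.5+75.5)/2 × 1 = 79.5
  [7.25→11.25]: (75.5+49.5)/2 × 4 = 250.0
  [11.25→12.25]: (49.5+44.4)/2 × 1 = 46.95
  [12.25→14.25]: (44.4+35.8)/2 × 2 = 80.2
  Sum = 785.9 ng/mL·hr
k_e = ln2 / t½ = 0.693147 / 6.45 = 0.1075 hr^-1
Extrapolated tail: C_last / k_e = 35.8 / 0.1075 = 333.023
AUC_0→∞ = 785.9 + 333.023 = 1118.923 ng/mL·hr

AUC = 1120 ng/mL·hr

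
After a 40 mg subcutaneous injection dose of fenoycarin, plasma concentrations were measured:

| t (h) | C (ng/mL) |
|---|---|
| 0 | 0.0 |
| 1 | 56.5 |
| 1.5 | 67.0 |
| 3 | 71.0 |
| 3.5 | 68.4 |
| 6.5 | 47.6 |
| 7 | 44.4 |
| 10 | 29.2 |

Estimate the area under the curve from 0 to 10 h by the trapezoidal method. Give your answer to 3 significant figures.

AUC = 505 ng/mL·h

Trapezoidal AUC_0→10:
  [0→1]: (0.0+56.5)/2 × 1 = 28.25
  [1→1.5]: (56.5+67.0)/2 × 0.5 = 30.875
  [1.5→3]: (67.0+71.0)/2 × 1.5 = 103.5
  [3→3.5]: (71.0+68.4)/2 × 0.5 = 34.85
  [3.5→6.5]: (68.4+47.6)/2 × 3 = 174.0
  [6.5→7]: (47.6+44.4)/2 × 0.5 = 23.0
  [7→10]: (44.4+29.2)/2 × 3 = 110.4
  Sum = 504.875 ng/mL·h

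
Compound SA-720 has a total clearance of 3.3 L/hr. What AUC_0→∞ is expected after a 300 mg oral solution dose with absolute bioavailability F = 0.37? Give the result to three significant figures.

AUC = 33.6 mg/L·hr

AUC_0→∞ = F × Dose / CL
        = 0.37 × 300 / 3.3 = 33.6364 mg/L·hr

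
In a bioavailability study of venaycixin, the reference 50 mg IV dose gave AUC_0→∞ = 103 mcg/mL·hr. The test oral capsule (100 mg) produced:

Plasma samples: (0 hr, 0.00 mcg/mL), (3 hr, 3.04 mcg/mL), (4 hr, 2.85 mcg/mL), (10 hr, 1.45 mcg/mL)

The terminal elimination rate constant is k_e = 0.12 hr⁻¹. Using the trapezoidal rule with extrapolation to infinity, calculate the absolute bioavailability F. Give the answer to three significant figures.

Trapezoidal AUC_0→10 (oral capsule):
  [0→3]: (0.00+3.04)/2 × 3 = 4.56
  [3→4]: (3.04+2.85)/2 × 1 = 2.945
  [4→10]: (2.85+1.45)/2 × 6 = 12.9
  Sum = 20.405 mcg/mL·hr
Tail: C_last/k_e = 1.45/0.12 = 12.083
AUC_0→∞ (oral capsule) = 20.405 + 12.083 = 32.488 mcg/mL·hr
F = (AUC_ev/D_ev)/(AUC_iv/D_iv) = (32.488/100)/(103/50) = 0.32488/2.06 = 0.1577

F = 0.158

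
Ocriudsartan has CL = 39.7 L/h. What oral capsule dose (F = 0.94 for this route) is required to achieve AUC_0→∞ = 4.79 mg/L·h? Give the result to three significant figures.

Dose = CL × AUC_0→∞ / F
     = 39.7 × 4.79 / 0.94 = 202.301 mg

Dose = 202 mg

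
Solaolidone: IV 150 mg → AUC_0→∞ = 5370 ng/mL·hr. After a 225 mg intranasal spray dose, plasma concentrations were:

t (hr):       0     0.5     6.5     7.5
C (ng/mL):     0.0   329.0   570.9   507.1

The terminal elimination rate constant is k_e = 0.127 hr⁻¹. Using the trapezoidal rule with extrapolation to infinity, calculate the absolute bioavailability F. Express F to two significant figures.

Trapezoidal AUC_0→7.5 (intranasal spray):
  [0→0.5]: (0.0+329.0)/2 × 0.5 = 82.25
  [0.5→6.5]: (329.0+570.9)/2 × 6 = 2699.7
  [6.5→7.5]: (570.9+507.1)/2 × 1 = 539.0
  Sum = 3320.95 ng/mL·hr
Tail: C_last/k_e = 507.1/0.127 = 3992.913
AUC_0→∞ (intranasal spray) = 3320.95 + 3992.913 = 7313.863 ng/mL·hr
F = (AUC_ev/D_ev)/(AUC_iv/D_iv) = (7313.863/225)/(5370/150) = 32.5061/35.8 = 0.9080

F = 0.91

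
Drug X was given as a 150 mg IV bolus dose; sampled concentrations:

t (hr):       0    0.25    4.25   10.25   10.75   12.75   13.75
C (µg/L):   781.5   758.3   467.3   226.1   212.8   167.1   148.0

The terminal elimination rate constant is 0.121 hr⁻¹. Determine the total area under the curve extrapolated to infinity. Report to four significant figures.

AUC = 6594 µg/L·hr

Trapezoidal AUC_0→13.75:
  [0→0.25]: (781.5+758.3)/2 × 0.25 = 192.475
  [0.25→4.25]: (758.3+467.3)/2 × 4 = 2451.2
  [4.25→10.25]: (467.3+226.1)/2 × 6 = 2080.2
  [10.25→10.75]: (226.1+212.8)/2 × 0.5 = 109.725
  [10.75→12.75]: (212.8+167.1)/2 × 2 = 379.9
  [12.75→13.75]: (167.1+148.0)/2 × 1 = 157.55
  Sum = 5371.05 µg/L·hr
Extrapolated tail: C_last / k_e = 148.0 / 0.121 = 1223.140
AUC_0→∞ = 5371.05 + 1223.140 = 6594.19 µg/L·hr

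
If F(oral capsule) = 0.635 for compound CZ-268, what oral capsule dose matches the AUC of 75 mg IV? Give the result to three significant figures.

For equal systemic exposure: F × D_ev = D_iv
D_ev = D_iv / F = 75 / 0.635 = 118.11 mg

D_oral = 118 mg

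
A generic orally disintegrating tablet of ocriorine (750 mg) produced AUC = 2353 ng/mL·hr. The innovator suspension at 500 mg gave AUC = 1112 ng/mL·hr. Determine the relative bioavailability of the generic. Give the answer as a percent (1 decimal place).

F_rel = 141.1%

F_rel = (AUC_test/D_test) / (AUC_ref/D_ref)
      = (2353/750) / (1112/500)
      = 3.13733 / 2.224 = 1.4107 = 141.07%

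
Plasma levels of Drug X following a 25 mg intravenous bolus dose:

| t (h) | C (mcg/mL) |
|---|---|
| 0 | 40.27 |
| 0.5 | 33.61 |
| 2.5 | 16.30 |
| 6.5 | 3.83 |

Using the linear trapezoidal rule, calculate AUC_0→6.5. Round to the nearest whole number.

AUC = 109 mcg/mL·h

Trapezoidal AUC_0→6.5:
  [0→0.5]: (40.27+33.61)/2 × 0.5 = 18.47
  [0.5→2.5]: (33.61+16.30)/2 × 2 = 49.91
  [2.5→6.5]: (16.30+3.83)/2 × 4 = 40.26
  Sum = 108.64 mcg/mL·h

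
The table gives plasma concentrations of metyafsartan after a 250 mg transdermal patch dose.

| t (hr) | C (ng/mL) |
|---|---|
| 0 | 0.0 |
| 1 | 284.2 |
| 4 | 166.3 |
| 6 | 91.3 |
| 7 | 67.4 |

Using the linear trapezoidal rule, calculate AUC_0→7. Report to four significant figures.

Trapezoidal AUC_0→7:
  [0→1]: (0.0+284.2)/2 × 1 = 142.1
  [1→4]: (284.2+166.3)/2 × 3 = 675.75
  [4→6]: (166.3+91.3)/2 × 2 = 257.6
  [6→7]: (91.3+67.4)/2 × 1 = 79.35
  Sum = 1154.8 ng/mL·hr

AUC = 1155 ng/mL·hr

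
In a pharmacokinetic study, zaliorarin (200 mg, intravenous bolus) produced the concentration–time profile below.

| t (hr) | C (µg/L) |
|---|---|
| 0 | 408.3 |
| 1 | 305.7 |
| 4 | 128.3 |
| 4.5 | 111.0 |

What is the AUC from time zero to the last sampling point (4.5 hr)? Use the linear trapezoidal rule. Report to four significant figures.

Trapezoidal AUC_0→4.5:
  [0→1]: (408.3+305.7)/2 × 1 = 357.0
  [1→4]: (305.7+128.3)/2 × 3 = 651.0
  [4→4.5]: (128.3+111.0)/2 × 0.5 = 59.825
  Sum = 1067.825 µg/L·hr

AUC = 1068 µg/L·hr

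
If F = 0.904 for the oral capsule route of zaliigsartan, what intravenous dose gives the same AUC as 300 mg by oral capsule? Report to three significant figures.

D_iv = 271 mg

Systemic exposure from an extravascular dose = F × D_ev, so the equivalent IV dose is F × D_ev.
D_iv = F × D_ev = 0.904 × 300 = 271.2 mg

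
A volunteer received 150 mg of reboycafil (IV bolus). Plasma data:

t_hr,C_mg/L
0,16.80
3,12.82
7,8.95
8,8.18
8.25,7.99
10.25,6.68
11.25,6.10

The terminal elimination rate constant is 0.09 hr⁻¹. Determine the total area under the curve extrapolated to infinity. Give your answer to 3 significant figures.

AUC = 187 mg/L·hr

Trapezoidal AUC_0→11.25:
  [0→3]: (16.80+12.82)/2 × 3 = 44.43
  [3→7]: (12.82+8.95)/2 × 4 = 43.54
  [7→8]: (8.95+8.18)/2 × 1 = 8.565
  [8→8.25]: (8.18+7.99)/2 × 0.25 = 2.02125
  [8.25→10.25]: (7.99+6.68)/2 × 2 = 14.67
  [10.25→11.25]: (6.68+6.10)/2 × 1 = 6.39
  Sum = 119.61625 mg/L·hr
Extrapolated tail: C_last / k_e = 6.10 / 0.09 = 67.778
AUC_0→∞ = 119.61625 + 67.778 = 187.39425 mg/L·hr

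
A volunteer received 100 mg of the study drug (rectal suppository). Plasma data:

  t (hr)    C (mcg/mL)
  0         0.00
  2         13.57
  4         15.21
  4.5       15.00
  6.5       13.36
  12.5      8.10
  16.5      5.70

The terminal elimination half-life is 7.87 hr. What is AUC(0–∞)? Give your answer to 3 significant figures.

Trapezoidal AUC_0→16.5:
  [0→2]: (0.00+13.57)/2 × 2 = 13.57
  [2→4]: (13.57+15.21)/2 × 2 = 28.78
  [4→4.5]: (15.21+15.00)/2 × 0.5 = 7.5525
  [4.5→6.5]: (15.00+13.36)/2 × 2 = 28.36
  [6.5→12.5]: (13.36+8.10)/2 × 6 = 64.38
  [12.5→16.5]: (8.10+5.70)/2 × 4 = 27.6
  Sum = 170.2425 mcg/mL·hr
k_e = ln2 / t½ = 0.693147 / 7.87 = 0.0881 hr^-1
Extrapolated tail: C_last / k_e = 5.70 / 0.0881 = 64.699
AUC_0→∞ = 170.2425 + 64.699 = 234.9415 mcg/mL·hr

AUC = 235 mcg/mL·hr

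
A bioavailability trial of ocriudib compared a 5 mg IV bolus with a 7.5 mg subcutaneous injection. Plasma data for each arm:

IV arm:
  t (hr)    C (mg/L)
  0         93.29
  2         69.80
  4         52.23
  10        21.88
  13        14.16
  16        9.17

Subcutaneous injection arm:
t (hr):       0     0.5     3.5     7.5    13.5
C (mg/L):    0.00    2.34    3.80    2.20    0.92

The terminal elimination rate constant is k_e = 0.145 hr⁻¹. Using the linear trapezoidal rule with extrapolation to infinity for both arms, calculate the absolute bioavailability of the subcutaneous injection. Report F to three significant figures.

F = 0.0379

Trapezoidal AUC_0→16 (IV):
  [0→2]: (93.29+69.80)/2 × 2 = 163.09
  [2→4]: (69.80+52.23)/2 × 2 = 122.03
  [4→10]: (52.23+21.88)/2 × 6 = 222.33
  [10→13]: (21.88+14.16)/2 × 3 = 54.06
  [13→16]: (14.16+9.17)/2 × 3 = 34.995
  Sum = 596.505 mg/L·hr
IV tail: 9.17/0.145 = 63.241; AUC_iv,0→∞ = 596.505 + 63.241 = 659.746 mg/L·hr
Trapezoidal AUC_0→13.5 (subcutaneous injection):
  [0→0.5]: (0.00+2.34)/2 × 0.5 = 0.585
  [0.5→3.5]: (2.34+3.80)/2 × 3 = 9.21
  [3.5→7.5]: (3.80+2.20)/2 × 4 = 12.0
  [7.5→13.5]: (2.20+0.92)/2 × 6 = 9.36
  Sum = 31.155 mg/L·hr
subcutaneous injection tail: 0.92/0.145 = 6.345; AUC_ev,0→∞ = 31.155 + 6.345 = 37.5 mg/L·hr
F = (AUC_ev/D_ev)/(AUC_iv/D_iv) = (37.5/7.5)/(659.746/5) = 5/131.9492 = 0.0379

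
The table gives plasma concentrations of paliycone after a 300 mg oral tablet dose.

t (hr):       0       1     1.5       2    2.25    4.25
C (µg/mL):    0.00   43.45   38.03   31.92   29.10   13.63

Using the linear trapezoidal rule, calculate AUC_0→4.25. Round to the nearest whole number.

AUC = 110 µg/mL·hr

Trapezoidal AUC_0→4.25:
  [0→1]: (0.00+43.45)/2 × 1 = 21.725
  [1→1.5]: (43.45+38.03)/2 × 0.5 = 20.37
  [1.5→2]: (38.03+31.92)/2 × 0.5 = 17.4875
  [2→2.25]: (31.92+29.10)/2 × 0.25 = 7.6275
  [2.25→4.25]: (29.10+13.63)/2 × 2 = 42.73
  Sum = 109.94 µg/mL·hr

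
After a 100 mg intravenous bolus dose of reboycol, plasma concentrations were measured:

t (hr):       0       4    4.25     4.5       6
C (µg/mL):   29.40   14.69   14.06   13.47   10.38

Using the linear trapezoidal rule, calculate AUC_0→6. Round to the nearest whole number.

AUC = 113 µg/mL·hr

Trapezoidal AUC_0→6:
  [0→4]: (29.40+14.69)/2 × 4 = 88.18
  [4→4.25]: (14.69+14.06)/2 × 0.25 = 3.59375
  [4.25→4.5]: (14.06+13.47)/2 × 0.25 = 3.44125
  [4.5→6]: (13.47+10.38)/2 × 1.5 = 17.8875
  Sum = 113.1025 µg/mL·hr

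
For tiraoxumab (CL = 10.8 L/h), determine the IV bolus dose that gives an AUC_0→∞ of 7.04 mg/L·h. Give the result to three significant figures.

Dose_iv = CL × AUC_0→∞
     = 10.8 × 7.04 = 76.032 mg

Dose = 76.0 mg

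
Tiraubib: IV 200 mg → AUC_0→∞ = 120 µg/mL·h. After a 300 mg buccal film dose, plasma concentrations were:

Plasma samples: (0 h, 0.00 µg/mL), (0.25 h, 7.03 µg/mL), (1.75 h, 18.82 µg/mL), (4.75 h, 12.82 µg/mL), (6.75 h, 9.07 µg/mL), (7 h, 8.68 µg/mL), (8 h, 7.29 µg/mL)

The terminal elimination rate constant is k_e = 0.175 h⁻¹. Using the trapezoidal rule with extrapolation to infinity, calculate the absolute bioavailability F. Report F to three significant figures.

F = 0.786

Trapezoidal AUC_0→8 (buccal film):
  [0→0.25]: (0.00+7.03)/2 × 0.25 = 0.87875
  [0.25→1.75]: (7.03+18.82)/2 × 1.5 = 19.3875
  [1.75→4.75]: (18.82+12.82)/2 × 3 = 47.46
  [4.75→6.75]: (12.82+9.07)/2 × 2 = 21.89
  [6.75→7]: (9.07+8.68)/2 × 0.25 = 2.21875
  [7→8]: (8.68+7.29)/2 × 1 = 7.985
  Sum = 99.82 µg/mL·h
Tail: C_last/k_e = 7.29/0.175 = 41.657
AUC_0→∞ (buccal film) = 99.82 + 41.657 = 141.477 µg/mL·h
F = (AUC_ev/D_ev)/(AUC_iv/D_iv) = (141.477/300)/(120/200) = 0.47159/0.6 = 0.7860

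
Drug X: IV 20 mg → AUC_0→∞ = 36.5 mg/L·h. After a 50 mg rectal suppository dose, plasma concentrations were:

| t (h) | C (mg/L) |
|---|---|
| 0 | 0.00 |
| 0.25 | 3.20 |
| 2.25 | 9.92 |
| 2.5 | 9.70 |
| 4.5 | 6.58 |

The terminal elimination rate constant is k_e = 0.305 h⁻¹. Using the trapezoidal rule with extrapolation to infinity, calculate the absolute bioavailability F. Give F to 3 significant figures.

Trapezoidal AUC_0→4.5 (rectal suppository):
  [0→0.25]: (0.00+3.20)/2 × 0.25 = 0.4
  [0.25→2.25]: (3.20+9.92)/2 × 2 = 13.12
  [2.25→2.5]: (9.92+9.70)/2 × 0.25 = 2.4525
  [2.5→4.5]: (9.70+6.58)/2 × 2 = 16.28
  Sum = 32.2525 mg/L·h
Tail: C_last/k_e = 6.58/0.305 = 21.574
AUC_0→∞ (rectal suppository) = 32.2525 + 21.574 = 53.8265 mg/L·h
F = (AUC_ev/D_ev)/(AUC_iv/D_iv) = (53.8265/50)/(36.5/20) = 1.07653/1.825 = 0.5899

F = 0.590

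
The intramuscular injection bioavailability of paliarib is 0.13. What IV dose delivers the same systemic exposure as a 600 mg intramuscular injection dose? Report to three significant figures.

Systemic exposure from an extravascular dose = F × D_ev, so the equivalent IV dose is F × D_ev.
D_iv = F × D_ev = 0.13 × 600 = 78 mg

D_iv = 78.0 mg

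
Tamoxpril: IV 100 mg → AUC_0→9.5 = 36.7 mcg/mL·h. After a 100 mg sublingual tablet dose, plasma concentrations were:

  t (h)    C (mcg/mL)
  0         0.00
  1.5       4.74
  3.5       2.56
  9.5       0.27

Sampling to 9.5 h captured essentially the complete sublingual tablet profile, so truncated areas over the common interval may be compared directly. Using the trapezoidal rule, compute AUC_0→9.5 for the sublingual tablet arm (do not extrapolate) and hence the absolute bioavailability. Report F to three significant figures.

Trapezoidal AUC_0→9.5 (sublingual tablet):
  [0→1.5]: (0.00+4.74)/2 × 1.5 = 3.555
  [1.5→3.5]: (4.74+2.56)/2 × 2 = 7.3
  [3.5→9.5]: (2.56+0.27)/2 × 6 = 8.49
  Sum = 19.345 mcg/mL·h
F = (AUC_ev/D_ev)/(AUC_iv/D_iv) = (19.345/100)/(36.7/100) = 0.19345/0.367 = 0.5271

F = 0.527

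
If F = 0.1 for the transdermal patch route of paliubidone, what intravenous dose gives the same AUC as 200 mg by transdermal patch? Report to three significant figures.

Systemic exposure from an extravascular dose = F × D_ev, so the equivalent IV dose is F × D_ev.
D_iv = F × D_ev = 0.1 × 200 = 20 mg

D_iv = 20.0 mg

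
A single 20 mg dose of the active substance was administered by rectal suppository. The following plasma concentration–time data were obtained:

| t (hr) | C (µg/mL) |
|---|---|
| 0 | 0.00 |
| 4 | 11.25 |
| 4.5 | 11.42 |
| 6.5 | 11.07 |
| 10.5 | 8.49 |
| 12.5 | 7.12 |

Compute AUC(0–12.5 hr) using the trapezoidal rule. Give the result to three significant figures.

Trapezoidal AUC_0→12.5:
  [0→4]: (0.00+11.25)/2 × 4 = 22.5
  [4→4.5]: (11.25+11.42)/2 × 0.5 = 5.6675
  [4.5→6.5]: (11.42+11.07)/2 × 2 = 22.49
  [6.5→10.5]: (11.07+8.49)/2 × 4 = 39.12
  [10.5→12.5]: (8.49+7.12)/2 × 2 = 15.61
  Sum = 105.3875 µg/mL·hr

AUC = 105 µg/mL·hr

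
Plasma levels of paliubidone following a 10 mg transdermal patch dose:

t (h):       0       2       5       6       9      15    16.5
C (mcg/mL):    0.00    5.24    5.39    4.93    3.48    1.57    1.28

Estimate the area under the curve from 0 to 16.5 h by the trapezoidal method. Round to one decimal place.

AUC = 56.2 mcg/mL·h

Trapezoidal AUC_0→16.5:
  [0→2]: (0.00+5.24)/2 × 2 = 5.24
  [2→5]: (5.24+5.39)/2 × 3 = 15.945
  [5→6]: (5.39+4.93)/2 × 1 = 5.16
  [6→9]: (4.93+3.48)/2 × 3 = 12.615
  [9→15]: (3.48+1.57)/2 × 6 = 15.15
  [15→16.5]: (1.57+1.28)/2 × 1.5 = 2.1375
  Sum = 56.2475 mcg/mL·h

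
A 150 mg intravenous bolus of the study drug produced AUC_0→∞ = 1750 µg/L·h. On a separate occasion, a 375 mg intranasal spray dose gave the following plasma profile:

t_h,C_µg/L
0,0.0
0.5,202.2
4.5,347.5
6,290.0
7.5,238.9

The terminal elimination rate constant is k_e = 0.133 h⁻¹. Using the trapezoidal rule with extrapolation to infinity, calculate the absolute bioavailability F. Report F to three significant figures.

F = 0.873

Trapezoidal AUC_0→7.5 (intranasal spray):
  [0→0.5]: (0.0+202.2)/2 × 0.5 = 50.55
  [0.5→4.5]: (202.2+347.5)/2 × 4 = 1099.4
  [4.5→6]: (347.5+290.0)/2 × 1.5 = 478.125
  [6→7.5]: (290.0+238.9)/2 × 1.5 = 396.675
  Sum = 2024.75 µg/L·h
Tail: C_last/k_e = 238.9/0.133 = 1796.241
AUC_0→∞ (intranasal spray) = 2024.75 + 1796.241 = 3820.991 µg/L·h
F = (AUC_ev/D_ev)/(AUC_iv/D_iv) = (3820.991/375)/(1750/150) = 10.1893/11.6667 = 0.8734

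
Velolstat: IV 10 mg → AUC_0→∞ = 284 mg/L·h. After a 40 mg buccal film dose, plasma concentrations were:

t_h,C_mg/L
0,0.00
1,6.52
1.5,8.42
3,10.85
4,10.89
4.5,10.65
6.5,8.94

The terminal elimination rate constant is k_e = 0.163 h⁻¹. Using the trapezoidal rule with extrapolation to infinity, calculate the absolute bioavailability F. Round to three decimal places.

Trapezoidal AUC_0→6.5 (buccal film):
  [0→1]: (0.00+6.52)/2 × 1 = 3.26
  [1→1.5]: (6.52+8.42)/2 × 0.5 = 3.735
  [1.5→3]: (8.42+10.85)/2 × 1.5 = 14.4525
  [3→4]: (10.85+10.89)/2 × 1 = 10.87
  [4→4.5]: (10.89+10.65)/2 × 0.5 = 5.385
  [4.5→6.5]: (10.65+8.94)/2 × 2 = 19.59
  Sum = 57.2925 mg/L·h
Tail: C_last/k_e = 8.94/0.163 = 54.847
AUC_0→∞ (buccal film) = 57.2925 + 54.847 = 112.1395 mg/L·h
F = (AUC_ev/D_ev)/(AUC_iv/D_iv) = (112.1395/40)/(284/10) = 2.8034875/28.4 = 0.0987

F = 0.099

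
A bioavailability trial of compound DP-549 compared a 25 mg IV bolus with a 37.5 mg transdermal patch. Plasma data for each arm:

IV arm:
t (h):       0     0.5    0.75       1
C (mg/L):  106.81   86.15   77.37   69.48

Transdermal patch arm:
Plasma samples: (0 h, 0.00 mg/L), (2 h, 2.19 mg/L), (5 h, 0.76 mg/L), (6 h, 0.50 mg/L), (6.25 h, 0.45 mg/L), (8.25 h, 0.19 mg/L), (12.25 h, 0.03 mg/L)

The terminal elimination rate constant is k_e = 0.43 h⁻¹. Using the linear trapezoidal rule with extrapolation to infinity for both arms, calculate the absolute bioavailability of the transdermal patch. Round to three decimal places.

F = 0.023

Trapezoidal AUC_0→1 (IV):
  [0→0.5]: (106.81+86.15)/2 × 0.5 = 48.24
  [0.5→0.75]: (86.15+77.37)/2 × 0.25 = 20.44
  [0.75→1]: (77.37+69.48)/2 × 0.25 = 18.35625
  Sum = 87.03625 mg/L·h
IV tail: 69.48/0.43 = 161.581; AUC_iv,0→∞ = 87.03625 + 161.581 = 248.61725 mg/L·h
Trapezoidal AUC_0→12.25 (transdermal patch):
  [0→2]: (0.00+2.19)/2 × 2 = 2.19
  [2→5]: (2.19+0.76)/2 × 3 = 4.425
  [5→6]: (0.76+0.50)/2 × 1 = 0.63
  [6→6.25]: (0.50+0.45)/2 × 0.25 = 0.11875
  [6.25→8.25]: (0.45+0.19)/2 × 2 = 0.64
  [8.25→12.25]: (0.19+0.03)/2 × 4 = 0.44
  Sum = 8.44375 mg/L·h
transdermal patch tail: 0.03/0.43 = 0.070; AUC_ev,0→∞ = 8.44375 + 0.070 = 8.51375 mg/L·h
F = (AUC_ev/D_ev)/(AUC_iv/D_iv) = (8.51375/37.5)/(248.61725/25) = 0.227033/9.94469 = 0.0228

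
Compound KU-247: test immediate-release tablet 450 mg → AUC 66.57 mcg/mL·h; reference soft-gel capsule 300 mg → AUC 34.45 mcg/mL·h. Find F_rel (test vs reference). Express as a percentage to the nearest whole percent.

F_rel = 129%

F_rel = (AUC_test/D_test) / (AUC_ref/D_ref)
      = (66.57/450) / (34.45/300)
      = 0.147933 / 0.114833 = 1.2882 = 128.82%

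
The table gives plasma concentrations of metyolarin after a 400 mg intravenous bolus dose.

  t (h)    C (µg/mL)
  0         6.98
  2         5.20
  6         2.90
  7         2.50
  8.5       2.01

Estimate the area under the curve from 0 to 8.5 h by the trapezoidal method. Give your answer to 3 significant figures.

AUC = 34.5 µg/mL·h

Trapezoidal AUC_0→8.5:
  [0→2]: (6.98+5.20)/2 × 2 = 12.18
  [2→6]: (5.20+2.90)/2 × 4 = 16.2
  [6→7]: (2.90+2.50)/2 × 1 = 2.7
  [7→8.5]: (2.50+2.01)/2 × 1.5 = 3.3825
  Sum = 34.4625 µg/mL·h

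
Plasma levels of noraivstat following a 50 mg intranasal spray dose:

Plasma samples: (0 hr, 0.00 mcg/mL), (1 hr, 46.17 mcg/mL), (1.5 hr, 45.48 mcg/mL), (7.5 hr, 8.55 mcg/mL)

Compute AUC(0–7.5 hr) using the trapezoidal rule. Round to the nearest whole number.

Trapezoidal AUC_0→7.5:
  [0→1]: (0.00+46.17)/2 × 1 = 23.085
  [1→1.5]: (46.17+45.48)/2 × 0.5 = 22.9125
  [1.5→7.5]: (45.48+8.55)/2 × 6 = 162.09
  Sum = 208.0875 mcg/mL·hr

AUC = 208 mcg/mL·hr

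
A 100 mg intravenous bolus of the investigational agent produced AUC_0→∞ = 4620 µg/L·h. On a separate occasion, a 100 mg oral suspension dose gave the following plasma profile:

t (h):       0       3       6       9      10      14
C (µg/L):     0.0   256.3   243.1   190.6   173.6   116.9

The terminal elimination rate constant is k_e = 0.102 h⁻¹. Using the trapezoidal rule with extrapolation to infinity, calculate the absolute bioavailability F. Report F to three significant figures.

F = 0.799

Trapezoidal AUC_0→14 (oral suspension):
  [0→3]: (0.0+256.3)/2 × 3 = 384.45
  [3→6]: (256.3+243.1)/2 × 3 = 749.1
  [6→9]: (243.1+190.6)/2 × 3 = 650.55
  [9→10]: (190.6+173.6)/2 × 1 = 182.1
  [10→14]: (173.6+116.9)/2 × 4 = 581.0
  Sum = 2547.2 µg/L·h
Tail: C_last/k_e = 116.9/0.102 = 1146.078
AUC_0→∞ (oral suspension) = 2547.2 + 1146.078 = 3693.278 µg/L·h
F = (AUC_ev/D_ev)/(AUC_iv/D_iv) = (3693.278/100)/(4620/100) = 36.93278/46.2 = 0.7994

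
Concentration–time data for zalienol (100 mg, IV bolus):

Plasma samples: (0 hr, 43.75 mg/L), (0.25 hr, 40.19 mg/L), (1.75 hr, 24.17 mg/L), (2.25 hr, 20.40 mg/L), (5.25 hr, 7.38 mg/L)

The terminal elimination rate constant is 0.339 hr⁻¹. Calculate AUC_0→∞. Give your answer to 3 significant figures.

Trapezoidal AUC_0→5.25:
  [0→0.25]: (43.75+40.19)/2 × 0.25 = 10.4925
  [0.25→1.75]: (40.19+24.17)/2 × 1.5 = 48.27
  [1.75→2.25]: (24.17+20.40)/2 × 0.5 = 11.1425
  [2.25→5.25]: (20.40+7.38)/2 × 3 = 41.67
  Sum = 111.575 mg/L·hr
Extrapolated tail: C_last / k_e = 7.38 / 0.339 = 21.770
AUC_0→∞ = 111.575 + 21.770 = 133.345 mg/L·hr

AUC = 133 mg/L·hr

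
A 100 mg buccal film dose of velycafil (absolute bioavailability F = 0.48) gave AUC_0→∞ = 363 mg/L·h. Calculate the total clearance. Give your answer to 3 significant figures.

CL = F × Dose / AUC_0→∞
   = 0.48 × 100 / 363 = 0.132231 L/h

CL = 0.132 L/h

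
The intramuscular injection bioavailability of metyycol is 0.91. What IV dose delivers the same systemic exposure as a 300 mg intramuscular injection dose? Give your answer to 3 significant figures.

Systemic exposure from an extravascular dose = F × D_ev, so the equivalent IV dose is F × D_ev.
D_iv = F × D_ev = 0.91 × 300 = 273 mg

D_iv = 273 mg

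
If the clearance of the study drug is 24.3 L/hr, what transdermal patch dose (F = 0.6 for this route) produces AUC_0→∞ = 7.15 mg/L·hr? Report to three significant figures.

Dose = CL × AUC_0→∞ / F
     = 24.3 × 7.15 / 0.6 = 289.575 mg

Dose = 290 mg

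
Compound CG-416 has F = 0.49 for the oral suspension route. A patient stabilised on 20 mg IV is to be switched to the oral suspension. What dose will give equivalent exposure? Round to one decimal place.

For equal systemic exposure: F × D_ev = D_iv
D_ev = D_iv / F = 20 / 0.49 = 40.8163 mg

D_oral = 40.8 mg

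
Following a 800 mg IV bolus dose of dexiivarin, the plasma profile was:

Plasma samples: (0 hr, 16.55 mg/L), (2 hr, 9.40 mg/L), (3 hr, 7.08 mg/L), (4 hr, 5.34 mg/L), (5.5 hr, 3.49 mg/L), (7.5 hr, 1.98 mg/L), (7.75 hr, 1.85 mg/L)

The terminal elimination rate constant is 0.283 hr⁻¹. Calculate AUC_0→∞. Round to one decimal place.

AUC = 59.5 mg/L·hr

Trapezoidal AUC_0→7.75:
  [0→2]: (16.55+9.40)/2 × 2 = 25.95
  [2→3]: (9.40+7.08)/2 × 1 = 8.24
  [3→4]: (7.08+5.34)/2 × 1 = 6.21
  [4→5.5]: (5.34+3.49)/2 × 1.5 = 6.6225
  [5.5→7.5]: (3.49+1.98)/2 × 2 = 5.47
  [7.5→7.75]: (1.98+1.85)/2 × 0.25 = 0.47875
  Sum = 52.97125 mg/L·hr
Extrapolated tail: C_last / k_e = 1.85 / 0.283 = 6.537
AUC_0→∞ = 52.97125 + 6.537 = 59.50825 mg/L·hr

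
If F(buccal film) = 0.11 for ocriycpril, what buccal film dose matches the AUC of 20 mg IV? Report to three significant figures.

For equal systemic exposure: F × D_ev = D_iv
D_ev = D_iv / F = 20 / 0.11 = 181.818 mg

D_buccal = 182 mg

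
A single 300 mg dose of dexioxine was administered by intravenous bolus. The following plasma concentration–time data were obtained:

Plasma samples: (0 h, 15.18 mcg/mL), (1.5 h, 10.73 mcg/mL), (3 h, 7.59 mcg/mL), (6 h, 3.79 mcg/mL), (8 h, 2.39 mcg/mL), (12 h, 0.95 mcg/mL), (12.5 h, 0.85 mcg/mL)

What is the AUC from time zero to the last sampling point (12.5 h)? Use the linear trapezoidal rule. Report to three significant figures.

Trapezoidal AUC_0→12.5:
  [0→1.5]: (15.18+10.73)/2 × 1.5 = 19.4325
  [1.5→3]: (10.73+7.59)/2 × 1.5 = 13.74
  [3→6]: (7.59+3.79)/2 × 3 = 17.07
  [6→8]: (3.79+2.39)/2 × 2 = 6.18
  [8→12]: (2.39+0.95)/2 × 4 = 6.68
  [12→12.5]: (0.95+0.85)/2 × 0.5 = 0.45
  Sum = 63.5525 mcg/mL·h

AUC = 63.6 mcg/mL·h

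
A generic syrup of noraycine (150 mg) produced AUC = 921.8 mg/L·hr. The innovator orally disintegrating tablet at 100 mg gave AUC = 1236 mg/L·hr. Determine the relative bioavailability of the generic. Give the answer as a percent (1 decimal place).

F_rel = 49.7%

F_rel = (AUC_test/D_test) / (AUC_ref/D_ref)
      = (921.8/150) / (1236/100)
      = 6.14533 / 12.36 = 0.4972 = 49.72%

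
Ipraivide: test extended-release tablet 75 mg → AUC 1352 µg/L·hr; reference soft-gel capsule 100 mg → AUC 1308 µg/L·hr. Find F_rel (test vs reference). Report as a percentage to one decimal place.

F_rel = 137.8%

F_rel = (AUC_test/D_test) / (AUC_ref/D_ref)
      = (1352/75) / (1308/100)
      = 18.0267 / 13.08 = 1.3782 = 137.82%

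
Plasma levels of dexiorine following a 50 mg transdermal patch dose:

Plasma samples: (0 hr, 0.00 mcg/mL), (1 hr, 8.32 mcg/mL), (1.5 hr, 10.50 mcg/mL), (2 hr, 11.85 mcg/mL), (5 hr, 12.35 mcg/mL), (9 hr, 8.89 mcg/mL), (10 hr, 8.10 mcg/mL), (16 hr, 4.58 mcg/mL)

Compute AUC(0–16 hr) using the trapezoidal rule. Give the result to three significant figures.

AUC = 140 mcg/mL·hr

Trapezoidal AUC_0→16:
  [0→1]: (0.00+8.32)/2 × 1 = 4.16
  [1→1.5]: (8.32+10.50)/2 × 0.5 = 4.705
  [1.5→2]: (10.50+11.85)/2 × 0.5 = 5.5875
  [2→5]: (11.85+12.35)/2 × 3 = 36.3
  [5→9]: (12.35+8.89)/2 × 4 = 42.48
  [9→10]: (8.89+8.10)/2 × 1 = 8.495
  [10→16]: (8.10+4.58)/2 × 6 = 38.04
  Sum = 139.7675 mcg/mL·hr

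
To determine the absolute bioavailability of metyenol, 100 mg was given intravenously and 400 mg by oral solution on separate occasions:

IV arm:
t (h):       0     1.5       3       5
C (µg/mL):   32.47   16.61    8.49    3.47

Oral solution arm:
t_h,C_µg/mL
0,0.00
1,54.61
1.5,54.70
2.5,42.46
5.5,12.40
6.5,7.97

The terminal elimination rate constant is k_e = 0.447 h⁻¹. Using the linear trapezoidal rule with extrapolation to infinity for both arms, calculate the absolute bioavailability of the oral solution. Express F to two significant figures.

Trapezoidal AUC_0→5 (IV):
  [0→1.5]: (32.47+16.61)/2 × 1.5 = 36.81
  [1.5→3]: (16.61+8.49)/2 × 1.5 = 18.825
  [3→5]: (8.49+3.47)/2 × 2 = 11.96
  Sum = 67.595 µg/mL·h
IV tail: 3.47/0.447 = 7.763; AUC_iv,0→∞ = 67.595 + 7.763 = 75.358 µg/mL·h
Trapezoidal AUC_0→6.5 (oral solution):
  [0→1]: (0.00+54.61)/2 × 1 = 27.305
  [1→1.5]: (54.61+54.70)/2 × 0.5 = 27.3275
  [1.5→2.5]: (54.70+42.46)/2 × 1 = 48.58
  [2.5→5.5]: (42.46+12.40)/2 × 3 = 82.29
  [5.5→6.5]: (12.40+7.97)/2 × 1 = 10.185
  Sum = 195.6875 µg/mL·h
oral solution tail: 7.97/0.447 = 17.830; AUC_ev,0→∞ = 195.6875 + 17.830 = 213.5175 µg/mL·h
F = (AUC_ev/D_ev)/(AUC_iv/D_iv) = (213.5175/400)/(75.358/100) = 0.53379375/0.75358 = 0.7083

F = 0.71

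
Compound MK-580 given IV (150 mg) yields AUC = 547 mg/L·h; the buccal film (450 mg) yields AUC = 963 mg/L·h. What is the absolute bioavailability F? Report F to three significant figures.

F = 0.587

F = (AUC_ev / D_ev) / (AUC_iv / D_iv)
  = (963/450) / (547/150)
  = 2.14 / 3.64667 = 0.5868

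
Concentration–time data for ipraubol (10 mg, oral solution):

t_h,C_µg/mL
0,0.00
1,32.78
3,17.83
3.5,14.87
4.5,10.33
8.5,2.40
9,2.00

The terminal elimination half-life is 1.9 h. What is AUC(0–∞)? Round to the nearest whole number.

AUC = 120 µg/mL·h

Trapezoidal AUC_0→9:
  [0→1]: (0.00+32.78)/2 × 1 = 16.39
  [1→3]: (32.78+17.83)/2 × 2 = 50.61
  [3→3.5]: (17.83+14.87)/2 × 0.5 = 8.175
  [3.5→4.5]: (14.87+10.33)/2 × 1 = 12.6
  [4.5→8.5]: (10.33+2.40)/2 × 4 = 25.46
  [8.5→9]: (2.40+2.00)/2 × 0.5 = 1.1
  Sum = 114.335 µg/mL·h
k_e = ln2 / t½ = 0.693147 / 1.9 = 0.3648 h^-1
Extrapolated tail: C_last / k_e = 2.00 / 0.3648 = 5.482
AUC_0→∞ = 114.335 + 5.482 = 119.817 µg/mL·h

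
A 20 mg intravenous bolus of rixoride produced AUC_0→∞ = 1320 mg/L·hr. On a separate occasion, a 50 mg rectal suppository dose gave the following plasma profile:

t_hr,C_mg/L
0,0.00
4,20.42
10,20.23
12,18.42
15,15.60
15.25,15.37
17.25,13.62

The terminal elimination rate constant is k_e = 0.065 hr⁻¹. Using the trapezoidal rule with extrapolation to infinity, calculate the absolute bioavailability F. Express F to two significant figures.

F = 0.15

Trapezoidal AUC_0→17.25 (rectal suppository):
  [0→4]: (0.00+20.42)/2 × 4 = 40.84
  [4→10]: (20.42+20.23)/2 × 6 = 121.95
  [10→12]: (20.23+18.42)/2 × 2 = 38.65
  [12→15]: (18.42+15.60)/2 × 3 = 51.03
  [15→15.25]: (15.60+15.37)/2 × 0.25 = 3.87125
  [15.25→17.25]: (15.37+13.62)/2 × 2 = 28.99
  Sum = 285.33125 mg/L·hr
Tail: C_last/k_e = 13.62/0.065 = 209.538
AUC_0→∞ (rectal suppository) = 285.33125 + 209.538 = 494.86925 mg/L·hr
F = (AUC_ev/D_ev)/(AUC_iv/D_iv) = (494.86925/50)/(1320/20) = 9.897385/66 = 0.1500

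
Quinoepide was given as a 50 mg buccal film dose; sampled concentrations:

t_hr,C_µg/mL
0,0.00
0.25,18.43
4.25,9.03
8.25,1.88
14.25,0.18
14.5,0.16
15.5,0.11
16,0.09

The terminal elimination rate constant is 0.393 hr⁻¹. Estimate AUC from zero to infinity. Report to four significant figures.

Trapezoidal AUC_0→16:
  [0→0.25]: (0.00+18.43)/2 × 0.25 = 2.30375
  [0.25→4.25]: (18.43+9.03)/2 × 4 = 54.92
  [4.25→8.25]: (9.03+1.88)/2 × 4 = 21.82
  [8.25→14.25]: (1.88+0.18)/2 × 6 = 6.18
  [14.25→14.5]: (0.18+0.16)/2 × 0.25 = 0.0425
  [14.5→15.5]: (0.16+0.11)/2 × 1 = 0.135
  [15.5→16]: (0.11+0.09)/2 × 0.5 = 0.05
  Sum = 85.45125 µg/mL·hr
Extrapolated tail: C_last / k_e = 0.09 / 0.393 = 0.229
AUC_0→∞ = 85.45125 + 0.229 = 85.68025 µg/mL·hr

AUC = 85.68 µg/mL·hr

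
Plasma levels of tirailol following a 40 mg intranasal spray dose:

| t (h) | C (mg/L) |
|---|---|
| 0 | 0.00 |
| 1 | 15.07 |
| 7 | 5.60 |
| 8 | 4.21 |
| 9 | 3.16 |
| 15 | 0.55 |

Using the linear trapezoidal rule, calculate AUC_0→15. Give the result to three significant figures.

AUC = 89.3 mg/L·h

Trapezoidal AUC_0→15:
  [0→1]: (0.00+15.07)/2 × 1 = 7.535
  [1→7]: (15.07+5.60)/2 × 6 = 62.01
  [7→8]: (5.60+4.21)/2 × 1 = 4.905
  [8→9]: (4.21+3.16)/2 × 1 = 3.685
  [9→15]: (3.16+0.55)/2 × 6 = 11.13
  Sum = 89.265 mg/L·h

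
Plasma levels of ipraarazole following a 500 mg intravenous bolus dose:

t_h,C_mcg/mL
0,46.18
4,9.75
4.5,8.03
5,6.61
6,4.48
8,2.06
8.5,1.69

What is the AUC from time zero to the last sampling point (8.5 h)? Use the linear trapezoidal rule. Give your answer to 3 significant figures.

AUC = 133 mcg/mL·h

Trapezoidal AUC_0→8.5:
  [0→4]: (46.18+9.75)/2 × 4 = 111.86
  [4→4.5]: (9.75+8.03)/2 × 0.5 = 4.445
  [4.5→5]: (8.03+6.61)/2 × 0.5 = 3.66
  [5→6]: (6.61+4.48)/2 × 1 = 5.545
  [6→8]: (4.48+2.06)/2 × 2 = 6.54
  [8→8.5]: (2.06+1.69)/2 × 0.5 = 0.9375
  Sum = 132.9875 mcg/mL·h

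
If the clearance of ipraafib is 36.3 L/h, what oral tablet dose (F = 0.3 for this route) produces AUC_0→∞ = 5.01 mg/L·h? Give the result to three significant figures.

Dose = 606 mg

Dose = CL × AUC_0→∞ / F
     = 36.3 × 5.01 / 0.3 = 606.21 mg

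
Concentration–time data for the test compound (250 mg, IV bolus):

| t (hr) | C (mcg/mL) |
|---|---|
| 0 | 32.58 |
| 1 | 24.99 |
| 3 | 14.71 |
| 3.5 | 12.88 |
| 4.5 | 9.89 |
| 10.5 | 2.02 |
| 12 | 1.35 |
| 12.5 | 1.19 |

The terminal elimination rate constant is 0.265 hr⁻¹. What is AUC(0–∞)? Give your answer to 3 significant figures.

Trapezoidal AUC_0→12.5:
  [0→1]: (32.58+24.99)/2 × 1 = 28.785
  [1→3]: (24.99+14.71)/2 × 2 = 39.7
  [3→3.5]: (14.71+12.88)/2 × 0.5 = 6.8975
  [3.5→4.5]: (12.88+9.89)/2 × 1 = 11.385
  [4.5→10.5]: (9.89+2.02)/2 × 6 = 35.73
  [10.5→12]: (2.02+1.35)/2 × 1.5 = 2.5275
  [12→12.5]: (1.35+1.19)/2 × 0.5 = 0.635
  Sum = 125.66 mcg/mL·hr
Extrapolated tail: C_last / k_e = 1.19 / 0.265 = 4.491
AUC_0→∞ = 125.66 + 4.491 = 130.151 mcg/mL·hr

AUC = 130 mcg/mL·hr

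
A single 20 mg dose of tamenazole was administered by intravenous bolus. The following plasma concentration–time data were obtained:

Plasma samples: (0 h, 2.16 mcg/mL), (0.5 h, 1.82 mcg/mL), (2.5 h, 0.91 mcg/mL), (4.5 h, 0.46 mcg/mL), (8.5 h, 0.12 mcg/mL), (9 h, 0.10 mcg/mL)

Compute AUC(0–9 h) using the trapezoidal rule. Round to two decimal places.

AUC = 6.31 mcg/mL·h

Trapezoidal AUC_0→9:
  [0→0.5]: (2.16+1.82)/2 × 0.5 = 0.995
  [0.5→2.5]: (1.82+0.91)/2 × 2 = 2.73
  [2.5→4.5]: (0.91+0.46)/2 × 2 = 1.37
  [4.5→8.5]: (0.46+0.12)/2 × 4 = 1.16
  [8.5→9]: (0.12+0.10)/2 × 0.5 = 0.055
  Sum = 6.31 mcg/mL·h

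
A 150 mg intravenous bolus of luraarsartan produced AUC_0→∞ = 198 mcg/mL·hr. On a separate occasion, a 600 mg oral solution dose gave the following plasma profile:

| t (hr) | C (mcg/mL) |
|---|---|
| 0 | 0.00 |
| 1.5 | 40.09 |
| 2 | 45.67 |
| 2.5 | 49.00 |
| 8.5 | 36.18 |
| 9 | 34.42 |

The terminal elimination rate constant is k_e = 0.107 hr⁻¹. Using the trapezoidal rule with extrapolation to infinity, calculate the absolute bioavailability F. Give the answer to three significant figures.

F = 0.846

Trapezoidal AUC_0→9 (oral solution):
  [0→1.5]: (0.00+40.09)/2 × 1.5 = 30.0675
  [1.5→2]: (40.09+45.67)/2 × 0.5 = 21.44
  [2→2.5]: (45.67+49.00)/2 × 0.5 = 23.6675
  [2.5→8.5]: (49.00+36.18)/2 × 6 = 255.54
  [8.5→9]: (36.18+34.42)/2 × 0.5 = 17.65
  Sum = 348.365 mcg/mL·hr
Tail: C_last/k_e = 34.42/0.107 = 321.682
AUC_0→∞ (oral solution) = 348.365 + 321.682 = 670.047 mcg/mL·hr
F = (AUC_ev/D_ev)/(AUC_iv/D_iv) = (670.047/600)/(198/150) = 1.116745/1.32 = 0.8460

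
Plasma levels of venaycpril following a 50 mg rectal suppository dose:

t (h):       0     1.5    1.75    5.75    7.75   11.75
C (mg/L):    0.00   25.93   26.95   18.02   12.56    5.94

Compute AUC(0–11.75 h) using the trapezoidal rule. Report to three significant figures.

AUC = 184 mg/L·h

Trapezoidal AUC_0→11.75:
  [0→1.5]: (0.00+25.93)/2 × 1.5 = 19.4475
  [1.5→1.75]: (25.93+26.95)/2 × 0.25 = 6.61
  [1.75→5.75]: (26.95+18.02)/2 × 4 = 89.94
  [5.75→7.75]: (18.02+12.56)/2 × 2 = 30.58
  [7.75→11.75]: (12.56+5.94)/2 × 4 = 37.0
  Sum = 183.5775 mg/L·h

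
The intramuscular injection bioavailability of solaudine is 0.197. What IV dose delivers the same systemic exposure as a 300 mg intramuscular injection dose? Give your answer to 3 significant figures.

Systemic exposure from an extravascular dose = F × D_ev, so the equivalent IV dose is F × D_ev.
D_iv = F × D_ev = 0.197 × 300 = 59.1 mg

D_iv = 59.1 mg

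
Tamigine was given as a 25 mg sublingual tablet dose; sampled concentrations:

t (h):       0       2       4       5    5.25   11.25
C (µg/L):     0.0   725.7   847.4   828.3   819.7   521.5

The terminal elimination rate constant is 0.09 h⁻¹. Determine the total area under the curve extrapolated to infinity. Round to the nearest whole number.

AUC = 13161 µg/L·h

Trapezoidal AUC_0→11.25:
  [0→2]: (0.0+725.7)/2 × 2 = 725.7
  [2→4]: (725.7+847.4)/2 × 2 = 1573.1
  [4→5]: (847.4+828.3)/2 × 1 = 837.85
  [5→5.25]: (828.3+819.7)/2 × 0.25 = 206.0
  [5.25→11.25]: (819.7+521.5)/2 × 6 = 4023.6
  Sum = 7366.25 µg/L·h
Extrapolated tail: C_last / k_e = 521.5 / 0.09 = 5794.444
AUC_0→∞ = 7366.25 + 5794.444 = 13160.694 µg/L·h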